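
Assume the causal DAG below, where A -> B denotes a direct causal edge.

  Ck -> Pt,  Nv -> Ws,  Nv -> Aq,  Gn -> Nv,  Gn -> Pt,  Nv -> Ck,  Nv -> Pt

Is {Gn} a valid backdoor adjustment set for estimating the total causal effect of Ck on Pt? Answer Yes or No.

No

Backdoor paths from Ck to Pt (paths whose first edge points into Ck):
  P1: Ck <- Nv <- Gn -> Pt
  P2: Ck <- Nv -> Pt
Condition 1 (no descendant of Ck in the set): holds — descendants of Ck are {Pt}; none are in {Gn}.
Condition 2 (every backdoor path blocked by {Gn}):
  P1: blocked at fork node Gn ∈ conditioning set.
  P2: open — no interior node is in the conditioning set.
{Gn} does not satisfy the backdoor criterion.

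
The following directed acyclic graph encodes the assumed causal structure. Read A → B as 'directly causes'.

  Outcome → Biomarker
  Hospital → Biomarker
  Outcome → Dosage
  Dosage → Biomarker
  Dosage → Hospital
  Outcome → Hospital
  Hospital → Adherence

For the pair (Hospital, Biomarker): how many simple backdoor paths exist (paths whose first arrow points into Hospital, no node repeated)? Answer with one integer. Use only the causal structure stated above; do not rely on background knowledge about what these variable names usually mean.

4

A backdoor path from Hospital to Biomarker is any simple undirected path whose first edge points into Hospital (i.e. leaves Hospital via a parent).
Parents of Hospital: {Dosage, Outcome}.
Enumerating:
  P1: Hospital <- Outcome -> Dosage -> Biomarker
  P2: Hospital <- Outcome -> Biomarker
  P3: Hospital <- Dosage <- Outcome -> Biomarker
  P4: Hospital <- Dosage -> Biomarker
That exhausts the simple backdoor paths. Count: 4.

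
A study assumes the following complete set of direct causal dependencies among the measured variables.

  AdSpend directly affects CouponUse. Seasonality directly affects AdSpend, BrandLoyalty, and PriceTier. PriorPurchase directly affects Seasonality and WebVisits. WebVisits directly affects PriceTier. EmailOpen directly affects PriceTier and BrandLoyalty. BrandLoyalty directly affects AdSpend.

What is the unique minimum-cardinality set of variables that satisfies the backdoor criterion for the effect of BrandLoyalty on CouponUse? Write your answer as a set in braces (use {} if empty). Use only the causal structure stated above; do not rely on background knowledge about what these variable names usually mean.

Variables eligible for adjustment (non-descendants of BrandLoyalty, excluding BrandLoyalty and CouponUse): {EmailOpen, PriceTier, PriorPurchase, Seasonality, WebVisits}.
Backdoor paths from BrandLoyalty to CouponUse:
  P1: BrandLoyalty <- EmailOpen -> PriceTier <- WebVisits <- PriorPurchase -> Seasonality -> AdSpend -> CouponUse
  P2: BrandLoyalty <- EmailOpen -> PriceTier <- Seasonality -> AdSpend -> CouponUse
  P3: BrandLoyalty <- Seasonality -> AdSpend -> CouponUse
The empty set is not sufficient: P3 (BrandLoyalty <- Seasonality -> AdSpend -> CouponUse) has no collider blocking it and no conditioned non-collider, so it is open.
Try {Seasonality}:
  P1: blocked at collider PriceTier (neither it nor any descendant is in the conditioning set).
  P2: blocked at collider PriceTier (neither it nor any descendant is in the conditioning set).
  P3: blocked at fork node Seasonality ∈ conditioning set.
{Seasonality} contains no descendant of BrandLoyalty and blocks every backdoor path.
No other singleton works — e.g. {PriorPurchase} leaves P3 open — so {Seasonality} is the unique smallest valid adjustment set.

{Seasonality}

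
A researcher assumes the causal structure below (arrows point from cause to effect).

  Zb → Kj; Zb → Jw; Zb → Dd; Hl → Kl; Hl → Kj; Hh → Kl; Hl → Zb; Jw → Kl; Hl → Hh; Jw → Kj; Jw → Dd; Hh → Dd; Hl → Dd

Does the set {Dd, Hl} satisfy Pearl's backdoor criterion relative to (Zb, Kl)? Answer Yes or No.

No

Backdoor paths from Zb to Kl (paths whose first edge points into Zb):
  P1: Zb <- Hl -> Hh -> Dd <- Jw -> Kl
  P2: Zb <- Hl -> Hh -> Kl
  P3: Zb <- Hl -> Dd <- Jw -> Kl
  P4: Zb <- Hl -> Dd <- Hh -> Kl
  P5: Zb <- Hl -> Kj <- Jw -> Dd <- Hh -> Kl
  P6: Zb <- Hl -> Kj <- Jw -> Kl
  P7: Zb <- Hl -> Kl
Condition 1 (no descendant of Zb in the set): FAILS — Dd is a descendant of Zb.
Condition 2 (every backdoor path blocked by {Dd, Hl}):
  P1: blocked at fork node Hl ∈ conditioning set.
  P2: blocked at fork node Hl ∈ conditioning set.
  P3: blocked at fork node Hl ∈ conditioning set.
  P4: blocked at fork node Hl ∈ conditioning set.
  P5: blocked at fork node Hl ∈ conditioning set.
  P6: blocked at fork node Hl ∈ conditioning set.
  P7: blocked at fork node Hl ∈ conditioning set.
{Dd, Hl} does not satisfy the backdoor criterion.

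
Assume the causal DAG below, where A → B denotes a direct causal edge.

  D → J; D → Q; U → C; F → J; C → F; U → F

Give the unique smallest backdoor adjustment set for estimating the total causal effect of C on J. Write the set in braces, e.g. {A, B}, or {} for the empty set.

Variables eligible for adjustment (non-descendants of C, excluding C and J): {D, Q, U}.
Backdoor paths from C to J:
  P1: C <- U -> F -> J
The empty set is not sufficient: P1 (C <- U -> F -> J) has no collider blocking it and no conditioned non-collider, so it is open.
Try {U}:
  P1: blocked at fork node U ∈ conditioning set.
{U} contains no descendant of C and blocks every backdoor path.
No other singleton works — e.g. {D} leaves P1 open — so {U} is the unique smallest valid adjustment set.

{U}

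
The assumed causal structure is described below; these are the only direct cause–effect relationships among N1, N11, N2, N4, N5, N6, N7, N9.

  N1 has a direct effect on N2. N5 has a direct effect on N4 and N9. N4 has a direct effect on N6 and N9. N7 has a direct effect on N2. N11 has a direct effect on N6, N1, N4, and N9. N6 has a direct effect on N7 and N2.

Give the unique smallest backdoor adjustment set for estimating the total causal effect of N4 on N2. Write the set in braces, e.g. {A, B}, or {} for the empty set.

Variables eligible for adjustment (non-descendants of N4, excluding N4 and N2): {N1, N11, N5}.
Backdoor paths from N4 to N2:
  P1: N4 <- N11 -> N6 -> N7 -> N2
  P2: N4 <- N11 -> N6 -> N2
  P3: N4 <- N11 -> N1 -> N2
  P4: N4 <- N5 -> N9 <- N11 -> N6 -> N7 -> N2
  P5: N4 <- N5 -> N9 <- N11 -> N6 -> N2
  P6: N4 <- N5 -> N9 <- N11 -> N1 -> N2
The empty set is not sufficient: P1 (N4 <- N11 -> N6 -> N7 -> N2) has no collider blocking it and no conditioned non-collider, so it is open.
Try {N11}:
  P1: blocked at fork node N11 ∈ conditioning set.
  P2: blocked at fork node N11 ∈ conditioning set.
  P3: blocked at fork node N11 ∈ conditioning set.
  P4: blocked at collider N9 (neither it nor any descendant is in the conditioning set).
  P5: blocked at collider N9 (neither it nor any descendant is in the conditioning set).
  P6: blocked at collider N9 (neither it nor any descendant is in the conditioning set).
{N11} contains no descendant of N4 and blocks every backdoor path.
No other singleton works — e.g. {N5} leaves P1 open — so {N11} is the unique smallest valid adjustment set.

{N11}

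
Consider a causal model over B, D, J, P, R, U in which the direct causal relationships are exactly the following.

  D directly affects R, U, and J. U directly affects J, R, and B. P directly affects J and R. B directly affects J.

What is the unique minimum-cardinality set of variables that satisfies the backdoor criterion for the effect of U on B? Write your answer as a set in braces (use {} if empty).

{}

Variables eligible for adjustment (non-descendants of U, excluding U and B): {D, P}.
Backdoor paths from U to B:
  P1: U <- D -> R <- P -> J <- B
  P2: U <- D -> J <- B
Each backdoor path contains an unconditioned collider, so every path is already blocked with the empty conditioning set:
  P1: blocked at collider R (neither it nor any descendant is in the conditioning set).
  P2: blocked at collider J (neither it nor any descendant is in the conditioning set).
The empty set is therefore the unique smallest valid set.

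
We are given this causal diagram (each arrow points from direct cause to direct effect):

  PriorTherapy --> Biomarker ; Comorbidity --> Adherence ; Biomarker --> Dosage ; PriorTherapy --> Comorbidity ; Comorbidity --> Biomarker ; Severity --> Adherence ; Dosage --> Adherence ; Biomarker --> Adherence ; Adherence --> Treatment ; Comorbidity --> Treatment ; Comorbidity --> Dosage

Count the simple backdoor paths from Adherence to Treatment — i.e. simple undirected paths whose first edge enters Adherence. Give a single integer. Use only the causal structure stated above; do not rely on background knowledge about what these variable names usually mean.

7

A backdoor path from Adherence to Treatment is any simple undirected path whose first edge points into Adherence (i.e. leaves Adherence via a parent).
Parents of Adherence: {Biomarker, Comorbidity, Dosage, Severity}.
Enumerating:
  P1: Adherence <- Comorbidity -> Treatment
  P2: Adherence <- Biomarker <- PriorTherapy -> Comorbidity -> Treatment
  P3: Adherence <- Biomarker <- Comorbidity -> Treatment
  P4: Adherence <- Biomarker -> Dosage <- Comorbidity -> Treatment
  P5: Adherence <- Dosage <- Comorbidity -> Treatment
  P6: Adherence <- Dosage <- Biomarker <- PriorTherapy -> Comorbidity -> Treatment
  P7: Adherence <- Dosage <- Biomarker <- Comorbidity -> Treatment
That exhausts the simple backdoor paths. Count: 7.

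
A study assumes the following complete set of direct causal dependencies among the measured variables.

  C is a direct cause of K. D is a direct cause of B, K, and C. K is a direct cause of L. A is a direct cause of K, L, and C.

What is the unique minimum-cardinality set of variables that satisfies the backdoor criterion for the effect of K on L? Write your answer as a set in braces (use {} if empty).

{A}

Variables eligible for adjustment (non-descendants of K, excluding K and L): {A, B, C, D}.
Backdoor paths from K to L:
  P1: K <- D -> C <- A -> L
  P2: K <- A -> L
  P3: K <- C <- A -> L
The empty set is not sufficient: P2 (K <- A -> L) has no collider blocking it and no conditioned non-collider, so it is open.
Try {A}:
  P1: blocked at collider C (neither it nor any descendant is in the conditioning set).
  P2: blocked at fork node A ∈ conditioning set.
  P3: blocked at fork node A ∈ conditioning set.
{A} contains no descendant of K and blocks every backdoor path.
No other singleton works — e.g. {D} leaves P2 open — so {A} is the unique smallest valid adjustment set.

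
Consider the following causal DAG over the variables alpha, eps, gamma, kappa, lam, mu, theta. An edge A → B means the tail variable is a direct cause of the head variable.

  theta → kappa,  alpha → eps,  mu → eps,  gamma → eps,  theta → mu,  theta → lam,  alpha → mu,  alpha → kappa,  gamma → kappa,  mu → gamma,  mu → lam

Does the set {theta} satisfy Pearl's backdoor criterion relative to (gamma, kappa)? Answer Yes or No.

No

Backdoor paths from gamma to kappa (paths whose first edge points into gamma):
  P1: gamma <- mu <- alpha -> kappa
  P2: gamma <- mu <- theta -> kappa
  P3: gamma <- mu -> lam <- theta -> kappa
  P4: gamma <- mu -> eps <- alpha -> kappa
Condition 1 (no descendant of gamma in the set): holds — descendants of gamma are {eps, kappa}; none are in {theta}.
Condition 2 (every backdoor path blocked by {theta}):
  P1: open — no interior node is in the conditioning set.
  P2: blocked at fork node theta ∈ conditioning set.
  P3: blocked at collider lam (neither it nor any descendant is in the conditioning set).
  P4: blocked at collider eps (neither it nor any descendant is in the conditioning set).
{theta} does not satisfy the backdoor criterion.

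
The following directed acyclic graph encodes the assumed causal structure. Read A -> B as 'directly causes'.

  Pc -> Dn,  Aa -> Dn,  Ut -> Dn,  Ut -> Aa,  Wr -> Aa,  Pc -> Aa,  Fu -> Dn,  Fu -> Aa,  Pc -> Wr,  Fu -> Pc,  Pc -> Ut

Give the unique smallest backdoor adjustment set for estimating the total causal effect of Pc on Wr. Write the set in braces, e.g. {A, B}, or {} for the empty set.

{}

Variables eligible for adjustment (non-descendants of Pc, excluding Pc and Wr): {Fu}.
Backdoor paths from Pc to Wr:
  P1: Pc <- Fu -> Aa <- Wr
  P2: Pc <- Fu -> Dn <- Ut -> Aa <- Wr
  P3: Pc <- Fu -> Dn <- Aa <- Wr
Each backdoor path contains an unconditioned collider, so every path is already blocked with the empty conditioning set:
  P1: blocked at collider Aa (neither it nor any descendant is in the conditioning set).
  P2: blocked at collider Dn (neither it nor any descendant is in the conditioning set).
  P3: blocked at collider Dn (neither it nor any descendant is in the conditioning set).
The empty set is therefore the unique smallest valid set.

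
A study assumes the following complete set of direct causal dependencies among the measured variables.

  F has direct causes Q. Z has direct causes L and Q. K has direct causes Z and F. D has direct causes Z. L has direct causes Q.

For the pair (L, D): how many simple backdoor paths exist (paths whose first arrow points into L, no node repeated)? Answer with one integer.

A backdoor path from L to D is any simple undirected path whose first edge points into L (i.e. leaves L via a parent).
Parents of L: {Q}.
Enumerating:
  P1: L <- Q -> F -> K <- Z -> D
  P2: L <- Q -> Z -> D
That exhausts the simple backdoor paths. Count: 2.

2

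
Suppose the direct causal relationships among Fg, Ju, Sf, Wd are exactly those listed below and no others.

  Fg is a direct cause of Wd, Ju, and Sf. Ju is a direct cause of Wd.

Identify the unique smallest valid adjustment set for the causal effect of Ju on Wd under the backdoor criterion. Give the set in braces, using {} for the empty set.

Variables eligible for adjustment (non-descendants of Ju, excluding Ju and Wd): {Fg, Sf}.
Backdoor paths from Ju to Wd:
  P1: Ju <- Fg -> Wd
The empty set is not sufficient: P1 (Ju <- Fg -> Wd) has no collider blocking it and no conditioned non-collider, so it is open.
Try {Fg}:
  P1: blocked at fork node Fg ∈ conditioning set.
{Fg} contains no descendant of Ju and blocks every backdoor path.
No other singleton works — e.g. {Sf} leaves P1 open — so {Fg} is the unique smallest valid adjustment set.

{Fg}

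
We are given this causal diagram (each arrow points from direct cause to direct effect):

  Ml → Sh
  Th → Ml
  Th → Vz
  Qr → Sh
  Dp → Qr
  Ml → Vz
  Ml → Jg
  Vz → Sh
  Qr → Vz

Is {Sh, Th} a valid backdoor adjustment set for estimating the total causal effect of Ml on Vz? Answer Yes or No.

No

Backdoor paths from Ml to Vz (paths whose first edge points into Ml):
  P1: Ml <- Th -> Vz
Condition 1 (no descendant of Ml in the set): FAILS — Sh is a descendant of Ml.
Condition 2 (every backdoor path blocked by {Sh, Th}):
  P1: blocked at fork node Th ∈ conditioning set.
{Sh, Th} does not satisfy the backdoor criterion.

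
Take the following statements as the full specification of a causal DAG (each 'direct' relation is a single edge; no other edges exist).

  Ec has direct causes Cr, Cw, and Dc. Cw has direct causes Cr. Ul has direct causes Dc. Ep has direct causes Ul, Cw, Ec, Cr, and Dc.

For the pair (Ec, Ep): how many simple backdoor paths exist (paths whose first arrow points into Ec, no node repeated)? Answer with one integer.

A backdoor path from Ec to Ep is any simple undirected path whose first edge points into Ec (i.e. leaves Ec via a parent).
Parents of Ec: {Cr, Cw, Dc}.
Enumerating:
  P1: Ec <- Dc -> Ul -> Ep
  P2: Ec <- Dc -> Ep
  P3: Ec <- Cr -> Cw -> Ep
  P4: Ec <- Cr -> Ep
  P5: Ec <- Cw <- Cr -> Ep
  P6: Ec <- Cw -> Ep
That exhausts the simple backdoor paths. Count: 6.

6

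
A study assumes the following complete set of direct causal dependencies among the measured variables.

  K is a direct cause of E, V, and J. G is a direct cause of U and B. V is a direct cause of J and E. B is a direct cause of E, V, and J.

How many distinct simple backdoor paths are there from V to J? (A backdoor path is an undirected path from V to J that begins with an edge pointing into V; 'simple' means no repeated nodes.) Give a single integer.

A backdoor path from V to J is any simple undirected path whose first edge points into V (i.e. leaves V via a parent).
Parents of V: {B, K}.
Enumerating:
  P1: V <- K -> J
  P2: V <- K -> E <- B -> J
  P3: V <- B -> J
  P4: V <- B -> E <- K -> J
That exhausts the simple backdoor paths. Count: 4.

4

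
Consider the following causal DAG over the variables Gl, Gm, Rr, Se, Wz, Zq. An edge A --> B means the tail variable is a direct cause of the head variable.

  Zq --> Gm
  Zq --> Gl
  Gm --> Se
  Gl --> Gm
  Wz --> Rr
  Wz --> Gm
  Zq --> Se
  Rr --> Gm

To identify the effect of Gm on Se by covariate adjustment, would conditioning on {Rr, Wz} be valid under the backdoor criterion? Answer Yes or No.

No

Backdoor paths from Gm to Se (paths whose first edge points into Gm):
  P1: Gm <- Zq -> Se
  P2: Gm <- Gl <- Zq -> Se
Condition 1 (no descendant of Gm in the set): holds — descendants of Gm are {Se}; none are in {Rr, Wz}.
Condition 2 (every backdoor path blocked by {Rr, Wz}):
  P1: open — no interior node is in the conditioning set.
  P2: open — no interior node is in the conditioning set.
{Rr, Wz} does not satisfy the backdoor criterion.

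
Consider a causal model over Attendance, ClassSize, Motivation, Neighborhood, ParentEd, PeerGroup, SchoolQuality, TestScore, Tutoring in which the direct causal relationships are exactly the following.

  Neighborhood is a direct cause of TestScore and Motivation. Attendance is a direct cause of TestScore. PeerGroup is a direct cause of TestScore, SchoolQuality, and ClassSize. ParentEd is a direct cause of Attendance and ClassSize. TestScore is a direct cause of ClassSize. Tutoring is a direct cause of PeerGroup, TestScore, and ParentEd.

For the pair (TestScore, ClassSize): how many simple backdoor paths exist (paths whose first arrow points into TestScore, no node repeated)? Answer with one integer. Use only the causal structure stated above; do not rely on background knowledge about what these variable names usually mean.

6

A backdoor path from TestScore to ClassSize is any simple undirected path whose first edge points into TestScore (i.e. leaves TestScore via a parent).
Parents of TestScore: {Attendance, Neighborhood, PeerGroup, Tutoring}.
Enumerating:
  P1: TestScore <- Tutoring -> ParentEd -> ClassSize
  P2: TestScore <- Tutoring -> PeerGroup -> ClassSize
  P3: TestScore <- Attendance <- ParentEd <- Tutoring -> PeerGroup -> ClassSize
  P4: TestScore <- Attendance <- ParentEd -> ClassSize
  P5: TestScore <- PeerGroup <- Tutoring -> ParentEd -> ClassSize
  P6: TestScore <- PeerGroup -> ClassSize
That exhausts the simple backdoor paths. Count: 6.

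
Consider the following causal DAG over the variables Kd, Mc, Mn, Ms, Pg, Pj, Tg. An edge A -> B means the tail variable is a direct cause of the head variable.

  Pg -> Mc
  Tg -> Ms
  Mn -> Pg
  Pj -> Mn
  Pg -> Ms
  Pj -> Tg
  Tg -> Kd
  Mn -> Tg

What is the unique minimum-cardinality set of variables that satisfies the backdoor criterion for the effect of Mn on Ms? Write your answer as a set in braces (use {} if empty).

{Pj}

Variables eligible for adjustment (non-descendants of Mn, excluding Mn and Ms): {Pj}.
Backdoor paths from Mn to Ms:
  P1: Mn <- Pj -> Tg -> Ms
The empty set is not sufficient: P1 (Mn <- Pj -> Tg -> Ms) has no collider blocking it and no conditioned non-collider, so it is open.
Try {Pj}:
  P1: blocked at fork node Pj ∈ conditioning set.
{Pj} contains no descendant of Mn and blocks every backdoor path.
{Pj} is the unique smallest valid adjustment set.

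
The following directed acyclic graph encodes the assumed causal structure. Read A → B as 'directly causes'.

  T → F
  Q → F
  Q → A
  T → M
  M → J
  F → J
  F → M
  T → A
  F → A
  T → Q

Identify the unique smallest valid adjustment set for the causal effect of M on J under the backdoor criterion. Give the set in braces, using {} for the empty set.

{F}

Variables eligible for adjustment (non-descendants of M, excluding M and J): {A, F, Q, T}.
Backdoor paths from M to J:
  P1: M <- T -> Q -> F -> J
  P2: M <- T -> Q -> A <- F -> J
  P3: M <- T -> F -> J
  P4: M <- T -> A <- Q -> F -> J
  P5: M <- T -> A <- F -> J
  P6: M <- F -> J
The empty set is not sufficient: P1 (M <- T -> Q -> F -> J) has no collider blocking it and no conditioned non-collider, so it is open.
Try {F}:
  P1: blocked at chain node F ∈ conditioning set.
  P2: blocked at collider A (neither it nor any descendant is in the conditioning set).
  P3: blocked at chain node F ∈ conditioning set.
  P4: blocked at collider A (neither it nor any descendant is in the conditioning set).
  P5: blocked at collider A (neither it nor any descendant is in the conditioning set).
  P6: blocked at fork node F ∈ conditioning set.
{F} contains no descendant of M and blocks every backdoor path.
No other singleton works — e.g. {T} leaves P6 open — so {F} is the unique smallest valid adjustment set.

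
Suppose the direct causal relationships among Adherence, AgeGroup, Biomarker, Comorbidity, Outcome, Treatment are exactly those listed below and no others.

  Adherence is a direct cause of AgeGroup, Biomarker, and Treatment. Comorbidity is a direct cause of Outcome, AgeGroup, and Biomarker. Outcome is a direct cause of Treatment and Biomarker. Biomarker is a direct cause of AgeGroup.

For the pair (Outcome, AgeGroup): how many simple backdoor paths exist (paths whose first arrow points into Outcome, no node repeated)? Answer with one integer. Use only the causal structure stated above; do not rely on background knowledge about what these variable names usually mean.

A backdoor path from Outcome to AgeGroup is any simple undirected path whose first edge points into Outcome (i.e. leaves Outcome via a parent).
Parents of Outcome: {Comorbidity}.
Enumerating:
  P1: Outcome <- Comorbidity -> Biomarker <- Adherence -> AgeGroup
  P2: Outcome <- Comorbidity -> Biomarker -> AgeGroup
  P3: Outcome <- Comorbidity -> AgeGroup
That exhausts the simple backdoor paths. Count: 3.

3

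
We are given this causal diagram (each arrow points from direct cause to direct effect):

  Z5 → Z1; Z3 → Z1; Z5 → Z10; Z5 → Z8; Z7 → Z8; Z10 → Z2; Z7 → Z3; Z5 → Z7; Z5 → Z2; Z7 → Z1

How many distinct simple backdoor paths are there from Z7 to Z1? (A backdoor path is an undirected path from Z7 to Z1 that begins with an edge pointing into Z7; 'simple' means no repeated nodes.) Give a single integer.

A backdoor path from Z7 to Z1 is any simple undirected path whose first edge points into Z7 (i.e. leaves Z7 via a parent).
Parents of Z7: {Z5}.
Enumerating:
  P1: Z7 <- Z5 -> Z1
That exhausts the simple backdoor paths. Count: 1.

1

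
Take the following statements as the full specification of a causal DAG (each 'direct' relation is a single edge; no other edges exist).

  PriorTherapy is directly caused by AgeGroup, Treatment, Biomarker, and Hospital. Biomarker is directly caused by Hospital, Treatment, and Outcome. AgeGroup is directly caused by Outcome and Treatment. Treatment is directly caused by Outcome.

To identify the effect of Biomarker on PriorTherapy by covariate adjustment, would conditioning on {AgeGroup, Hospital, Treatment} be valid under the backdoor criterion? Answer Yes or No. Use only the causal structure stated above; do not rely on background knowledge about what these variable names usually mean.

Yes

Backdoor paths from Biomarker to PriorTherapy (paths whose first edge points into Biomarker):
  P1: Biomarker <- Outcome -> Treatment -> AgeGroup -> PriorTherapy
  P2: Biomarker <- Outcome -> Treatment -> PriorTherapy
  P3: Biomarker <- Outcome -> AgeGroup <- Treatment -> PriorTherapy
  P4: Biomarker <- Outcome -> AgeGroup -> PriorTherapy
  P5: Biomarker <- Hospital -> PriorTherapy
  P6: Biomarker <- Treatment <- Outcome -> AgeGroup -> PriorTherapy
  P7: Biomarker <- Treatment -> AgeGroup -> PriorTherapy
  P8: Biomarker <- Treatment -> PriorTherapy
Condition 1 (no descendant of Biomarker in the set): holds — descendants of Biomarker are {PriorTherapy}; none are in {AgeGroup, Hospital, Treatment}.
Condition 2 (every backdoor path blocked by {AgeGroup, Hospital, Treatment}):
  P1: blocked at chain node Treatment ∈ conditioning set.
  P2: blocked at chain node Treatment ∈ conditioning set.
  P3: blocked at fork node Treatment ∈ conditioning set.
  P4: blocked at chain node AgeGroup ∈ conditioning set.
  P5: blocked at fork node Hospital ∈ conditioning set.
  P6: blocked at chain node Treatment ∈ conditioning set.
  P7: blocked at fork node Treatment ∈ conditioning set.
  P8: blocked at fork node Treatment ∈ conditioning set.
{AgeGroup, Hospital, Treatment} satisfies the backdoor criterion.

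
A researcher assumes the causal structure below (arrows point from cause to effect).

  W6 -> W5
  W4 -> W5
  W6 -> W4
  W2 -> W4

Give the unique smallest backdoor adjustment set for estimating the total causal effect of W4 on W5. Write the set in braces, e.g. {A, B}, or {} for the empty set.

{W6}

Variables eligible for adjustment (non-descendants of W4, excluding W4 and W5): {W2, W6}.
Backdoor paths from W4 to W5:
  P1: W4 <- W6 -> W5
The empty set is not sufficient: P1 (W4 <- W6 -> W5) has no collider blocking it and no conditioned non-collider, so it is open.
Try {W6}:
  P1: blocked at fork node W6 ∈ conditioning set.
{W6} contains no descendant of W4 and blocks every backdoor path.
No other singleton works — e.g. {W2} leaves P1 open — so {W6} is the unique smallest valid adjustment set.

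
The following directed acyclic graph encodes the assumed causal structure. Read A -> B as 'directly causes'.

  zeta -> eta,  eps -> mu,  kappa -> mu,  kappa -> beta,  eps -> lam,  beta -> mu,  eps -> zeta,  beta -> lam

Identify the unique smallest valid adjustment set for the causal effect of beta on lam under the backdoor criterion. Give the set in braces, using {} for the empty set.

Variables eligible for adjustment (non-descendants of beta, excluding beta and lam): {eps, eta, kappa, zeta}.
Backdoor paths from beta to lam:
  P1: beta <- kappa -> mu <- eps -> lam
Each backdoor path contains an unconditioned collider, so every path is already blocked with the empty conditioning set:
  P1: blocked at collider mu (neither it nor any descendant is in the conditioning set).
The empty set is therefore the unique smallest valid set.

{}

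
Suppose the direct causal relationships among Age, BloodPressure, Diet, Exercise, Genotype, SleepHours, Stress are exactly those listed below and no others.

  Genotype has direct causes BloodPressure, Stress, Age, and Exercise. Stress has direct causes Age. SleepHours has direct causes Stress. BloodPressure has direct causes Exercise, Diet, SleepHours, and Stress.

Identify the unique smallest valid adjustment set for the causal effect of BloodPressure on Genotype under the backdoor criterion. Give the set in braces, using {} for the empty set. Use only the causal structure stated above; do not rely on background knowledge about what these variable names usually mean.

{Exercise, Stress}

Variables eligible for adjustment (non-descendants of BloodPressure, excluding BloodPressure and Genotype): {Age, Diet, Exercise, SleepHours, Stress}.
Backdoor paths from BloodPressure to Genotype:
  P1: BloodPressure <- Exercise -> Genotype
  P2: BloodPressure <- Stress <- Age -> Genotype
  P3: BloodPressure <- Stress -> Genotype
  P4: BloodPressure <- SleepHours <- Stress <- Age -> Genotype
  P5: BloodPressure <- SleepHours <- Stress -> Genotype
The empty set is not sufficient: P1 (BloodPressure <- Exercise -> Genotype) has no collider blocking it and no conditioned non-collider, so it is open.
Try {Exercise, Stress}:
  P1: blocked at fork node Exercise ∈ conditioning set.
  P2: blocked at chain node Stress ∈ conditioning set.
  P3: blocked at fork node Stress ∈ conditioning set.
  P4: blocked at chain node Stress ∈ conditioning set.
  P5: blocked at fork node Stress ∈ conditioning set.
{Exercise, Stress} contains no descendant of BloodPressure and blocks every backdoor path.
Every element of {Exercise, Stress} is needed (dropping Exercise leaves P1 open; dropping Stress leaves P2 open), so no proper subset is valid.
Among all size-2 subsets of the eligible variables, only {Exercise, Stress} blocks every backdoor path, so it is the unique smallest valid adjustment set.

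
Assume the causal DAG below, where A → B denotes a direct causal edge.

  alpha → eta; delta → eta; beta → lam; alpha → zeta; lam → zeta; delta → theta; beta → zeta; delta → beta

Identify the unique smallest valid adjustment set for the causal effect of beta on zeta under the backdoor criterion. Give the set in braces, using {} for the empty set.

Variables eligible for adjustment (non-descendants of beta, excluding beta and zeta): {alpha, delta, eta, theta}.
Backdoor paths from beta to zeta:
  P1: beta <- delta -> eta <- alpha -> zeta
Each backdoor path contains an unconditioned collider, so every path is already blocked with the empty conditioning set:
  P1: blocked at collider eta (neither it nor any descendant is in the conditioning set).
The empty set is therefore the unique smallest valid set.

{}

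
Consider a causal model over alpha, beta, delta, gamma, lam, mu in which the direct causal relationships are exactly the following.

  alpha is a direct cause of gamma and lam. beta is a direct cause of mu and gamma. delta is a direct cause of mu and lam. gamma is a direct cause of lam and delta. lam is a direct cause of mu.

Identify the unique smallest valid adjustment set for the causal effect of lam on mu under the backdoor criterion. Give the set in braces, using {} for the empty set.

Variables eligible for adjustment (non-descendants of lam, excluding lam and mu): {alpha, beta, delta, gamma}.
Backdoor paths from lam to mu:
  P1: lam <- alpha -> gamma <- beta -> mu
  P2: lam <- alpha -> gamma -> delta -> mu
  P3: lam <- gamma <- beta -> mu
  P4: lam <- gamma -> delta -> mu
  P5: lam <- delta <- gamma <- beta -> mu
  P6: lam <- delta -> mu
The empty set is not sufficient: P2 (lam <- alpha -> gamma -> delta -> mu) has no collider blocking it and no conditioned non-collider, so it is open.
Try {beta, delta}:
  P1: blocked at fork node beta ∈ conditioning set.
  P2: blocked at chain node delta ∈ conditioning set.
  P3: blocked at fork node beta ∈ conditioning set.
  P4: blocked at chain node delta ∈ conditioning set.
  P5: blocked at chain node delta ∈ conditioning set.
  P6: blocked at fork node delta ∈ conditioning set.
{beta, delta} contains no descendant of lam and blocks every backdoor path.
Every element of {beta, delta} is needed (dropping beta leaves P1 open; dropping delta leaves P2 open), so no proper subset is valid.
Among all size-2 subsets of the eligible variables, only {beta, delta} blocks every backdoor path, so it is the unique smallest valid adjustment set.

{beta, delta}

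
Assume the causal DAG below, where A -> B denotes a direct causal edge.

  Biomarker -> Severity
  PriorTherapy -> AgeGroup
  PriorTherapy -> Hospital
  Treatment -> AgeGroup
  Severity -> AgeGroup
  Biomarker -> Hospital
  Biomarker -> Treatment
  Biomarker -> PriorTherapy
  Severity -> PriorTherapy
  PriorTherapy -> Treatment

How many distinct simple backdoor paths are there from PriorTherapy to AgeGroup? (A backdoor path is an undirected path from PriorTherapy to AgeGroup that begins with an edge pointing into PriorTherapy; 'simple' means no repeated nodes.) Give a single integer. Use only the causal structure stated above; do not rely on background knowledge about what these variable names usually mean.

4

A backdoor path from PriorTherapy to AgeGroup is any simple undirected path whose first edge points into PriorTherapy (i.e. leaves PriorTherapy via a parent).
Parents of PriorTherapy: {Biomarker, Severity}.
Enumerating:
  P1: PriorTherapy <- Biomarker -> Severity -> AgeGroup
  P2: PriorTherapy <- Biomarker -> Treatment -> AgeGroup
  P3: PriorTherapy <- Severity <- Biomarker -> Treatment -> AgeGroup
  P4: PriorTherapy <- Severity -> AgeGroup
That exhausts the simple backdoor paths. Count: 4.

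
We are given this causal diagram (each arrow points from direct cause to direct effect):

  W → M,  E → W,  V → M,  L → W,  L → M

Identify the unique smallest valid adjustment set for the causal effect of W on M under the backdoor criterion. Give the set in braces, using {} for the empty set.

{L}

Variables eligible for adjustment (non-descendants of W, excluding W and M): {E, L, V}.
Backdoor paths from W to M:
  P1: W <- L -> M
The empty set is not sufficient: P1 (W <- L -> M) has no collider blocking it and no conditioned non-collider, so it is open.
Try {L}:
  P1: blocked at fork node L ∈ conditioning set.
{L} contains no descendant of W and blocks every backdoor path.
No other singleton works — e.g. {E} leaves P1 open — so {L} is the unique smallest valid adjustment set.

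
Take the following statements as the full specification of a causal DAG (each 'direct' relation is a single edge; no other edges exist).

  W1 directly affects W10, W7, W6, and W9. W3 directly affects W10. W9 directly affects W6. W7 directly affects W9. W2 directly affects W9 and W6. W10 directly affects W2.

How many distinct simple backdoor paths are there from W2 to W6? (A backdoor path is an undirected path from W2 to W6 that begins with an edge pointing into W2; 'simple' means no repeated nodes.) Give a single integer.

3

A backdoor path from W2 to W6 is any simple undirected path whose first edge points into W2 (i.e. leaves W2 via a parent).
Parents of W2: {W10}.
Enumerating:
  P1: W2 <- W10 <- W1 -> W7 -> W9 -> W6
  P2: W2 <- W10 <- W1 -> W9 -> W6
  P3: W2 <- W10 <- W1 -> W6
That exhausts the simple backdoor paths. Count: 3.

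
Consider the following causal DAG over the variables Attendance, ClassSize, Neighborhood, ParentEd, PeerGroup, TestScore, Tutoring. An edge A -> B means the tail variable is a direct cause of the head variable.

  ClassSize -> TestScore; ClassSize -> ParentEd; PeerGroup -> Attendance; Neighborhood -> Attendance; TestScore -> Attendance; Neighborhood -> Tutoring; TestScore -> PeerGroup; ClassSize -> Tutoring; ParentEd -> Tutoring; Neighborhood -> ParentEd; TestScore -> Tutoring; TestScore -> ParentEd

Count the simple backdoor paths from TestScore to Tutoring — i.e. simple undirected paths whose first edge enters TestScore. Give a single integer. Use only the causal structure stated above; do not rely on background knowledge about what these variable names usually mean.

3

A backdoor path from TestScore to Tutoring is any simple undirected path whose first edge points into TestScore (i.e. leaves TestScore via a parent).
Parents of TestScore: {ClassSize}.
Enumerating:
  P1: TestScore <- ClassSize -> ParentEd <- Neighborhood -> Tutoring
  P2: TestScore <- ClassSize -> ParentEd -> Tutoring
  P3: TestScore <- ClassSize -> Tutoring
That exhausts the simple backdoor paths. Count: 3.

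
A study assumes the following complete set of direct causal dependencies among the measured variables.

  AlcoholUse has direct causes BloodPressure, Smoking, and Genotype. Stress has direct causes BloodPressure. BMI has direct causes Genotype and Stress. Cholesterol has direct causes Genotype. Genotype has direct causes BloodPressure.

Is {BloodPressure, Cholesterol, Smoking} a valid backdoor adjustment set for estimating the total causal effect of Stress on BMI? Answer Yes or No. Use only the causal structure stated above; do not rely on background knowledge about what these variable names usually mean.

Yes

Backdoor paths from Stress to BMI (paths whose first edge points into Stress):
  P1: Stress <- BloodPressure -> Genotype -> BMI
  P2: Stress <- BloodPressure -> AlcoholUse <- Genotype -> BMI
Condition 1 (no descendant of Stress in the set): holds — descendants of Stress are {BMI}; none are in {BloodPressure, Cholesterol, Smoking}.
Condition 2 (every backdoor path blocked by {BloodPressure, Cholesterol, Smoking}):
  P1: blocked at fork node BloodPressure ∈ conditioning set.
  P2: blocked at fork node BloodPressure ∈ conditioning set.
{BloodPressure, Cholesterol, Smoking} satisfies the backdoor criterion.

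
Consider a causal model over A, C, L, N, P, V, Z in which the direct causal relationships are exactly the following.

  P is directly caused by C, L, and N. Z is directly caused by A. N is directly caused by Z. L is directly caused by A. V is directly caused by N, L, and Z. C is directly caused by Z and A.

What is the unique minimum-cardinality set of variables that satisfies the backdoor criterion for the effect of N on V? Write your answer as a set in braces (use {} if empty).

{Z}

Variables eligible for adjustment (non-descendants of N, excluding N and V): {A, C, L, Z}.
Backdoor paths from N to V:
  P1: N <- Z <- A -> C -> P <- L -> V
  P2: N <- Z <- A -> L -> V
  P3: N <- Z -> C <- A -> L -> V
  P4: N <- Z -> C -> P <- L -> V
  P5: N <- Z -> V
The empty set is not sufficient: P2 (N <- Z <- A -> L -> V) has no collider blocking it and no conditioned non-collider, so it is open.
Try {Z}:
  P1: blocked at chain node Z ∈ conditioning set.
  P2: blocked at chain node Z ∈ conditioning set.
  P3: blocked at fork node Z ∈ conditioning set.
  P4: blocked at fork node Z ∈ conditioning set.
  P5: blocked at fork node Z ∈ conditioning set.
{Z} contains no descendant of N and blocks every backdoor path.
No other singleton works — e.g. {A} leaves P5 open — so {Z} is the unique smallest valid adjustment set.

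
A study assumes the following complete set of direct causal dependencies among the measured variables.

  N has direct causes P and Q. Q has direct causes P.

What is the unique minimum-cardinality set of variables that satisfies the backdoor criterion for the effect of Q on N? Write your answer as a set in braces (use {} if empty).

{P}

Variables eligible for adjustment (non-descendants of Q, excluding Q and N): {P}.
Backdoor paths from Q to N:
  P1: Q <- P -> N
The empty set is not sufficient: P1 (Q <- P -> N) has no collider blocking it and no conditioned non-collider, so it is open.
Try {P}:
  P1: blocked at fork node P ∈ conditioning set.
{P} contains no descendant of Q and blocks every backdoor path.
{P} is the unique smallest valid adjustment set.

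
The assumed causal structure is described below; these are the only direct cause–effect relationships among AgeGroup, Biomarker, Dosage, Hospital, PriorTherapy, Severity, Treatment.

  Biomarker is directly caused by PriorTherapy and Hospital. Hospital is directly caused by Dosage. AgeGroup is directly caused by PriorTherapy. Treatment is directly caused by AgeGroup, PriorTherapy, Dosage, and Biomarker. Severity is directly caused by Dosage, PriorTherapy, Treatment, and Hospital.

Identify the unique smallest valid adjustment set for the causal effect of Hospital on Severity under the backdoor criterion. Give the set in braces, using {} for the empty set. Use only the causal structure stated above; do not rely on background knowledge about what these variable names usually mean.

Variables eligible for adjustment (non-descendants of Hospital, excluding Hospital and Severity): {AgeGroup, Dosage, PriorTherapy}.
Backdoor paths from Hospital to Severity:
  P1: Hospital <- Dosage -> Treatment <- PriorTherapy -> Severity
  P2: Hospital <- Dosage -> Treatment <- AgeGroup <- PriorTherapy -> Severity
  P3: Hospital <- Dosage -> Treatment <- Biomarker <- PriorTherapy -> Severity
  P4: Hospital <- Dosage -> Treatment -> Severity
  P5: Hospital <- Dosage -> Severity
The empty set is not sufficient: P4 (Hospital <- Dosage -> Treatment -> Severity) has no collider blocking it and no conditioned non-collider, so it is open.
Try {Dosage}:
  P1: blocked at fork node Dosage ∈ conditioning set.
  P2: blocked at fork node Dosage ∈ conditioning set.
  P3: blocked at fork node Dosage ∈ conditioning set.
  P4: blocked at fork node Dosage ∈ conditioning set.
  P5: blocked at fork node Dosage ∈ conditioning set.
{Dosage} contains no descendant of Hospital and blocks every backdoor path.
No other singleton works — e.g. {PriorTherapy} leaves P4 open — so {Dosage} is the unique smallest valid adjustment set.

{Dosage}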